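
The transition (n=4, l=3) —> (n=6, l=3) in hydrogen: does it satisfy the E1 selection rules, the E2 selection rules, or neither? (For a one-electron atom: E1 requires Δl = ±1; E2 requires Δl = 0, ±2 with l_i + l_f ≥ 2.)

E2

Δl = 3 − 3 = +0; l_i + l_f = 6.
E1 (Δl = ±1): not satisfied.
E2 (Δl = 0,±2, l_i+l_f ≥ 2): satisfied.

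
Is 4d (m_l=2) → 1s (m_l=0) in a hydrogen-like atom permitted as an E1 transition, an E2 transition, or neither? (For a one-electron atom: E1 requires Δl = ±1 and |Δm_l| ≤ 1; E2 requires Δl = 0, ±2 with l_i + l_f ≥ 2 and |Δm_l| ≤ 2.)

E2

Δl = 0 − 2 = -2; l_i + l_f = 2.
Δm_l = -2.
E1 (Δl = ±1, |Δm_l| ≤ 1): not satisfied.
E2 (Δl = 0,±2, l_i+l_f ≥ 2, |Δm_l| ≤ 2): satisfied.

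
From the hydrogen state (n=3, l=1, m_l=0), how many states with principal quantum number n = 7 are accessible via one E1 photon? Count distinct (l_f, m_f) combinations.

E1 requires Δl = ±1, so l_f ∈ {0, 2}; with 0 ≤ l_f ≤ n_f−1 = 6, the allowed l_f values are {0, 2}.
For l_f = 0: m_f ∈ {m_i−1, m_i, m_i+1} ∩ [−0, 0] = {0} → 1 state.
For l_f = 2: m_f ∈ {m_i−1, m_i, m_i+1} ∩ [−2, 2] = {-1, 0, 1} → 3 states.
Total: 4.

4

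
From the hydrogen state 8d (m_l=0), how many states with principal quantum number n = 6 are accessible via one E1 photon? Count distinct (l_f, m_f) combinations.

E1 requires Δl = ±1, so l_f ∈ {1, 3}; with 0 ≤ l_f ≤ n_f−1 = 5, the allowed l_f values are {1, 3}.
For l_f = 1: m_f ∈ {m_i−1, m_i, m_i+1} ∩ [−1, 1] = {-1, 0, 1} → 3 states.
For l_f = 3: m_f ∈ {m_i−1, m_i, m_i+1} ∩ [−3, 3] = {-1, 0, 1} → 3 states.
Total: 6.

6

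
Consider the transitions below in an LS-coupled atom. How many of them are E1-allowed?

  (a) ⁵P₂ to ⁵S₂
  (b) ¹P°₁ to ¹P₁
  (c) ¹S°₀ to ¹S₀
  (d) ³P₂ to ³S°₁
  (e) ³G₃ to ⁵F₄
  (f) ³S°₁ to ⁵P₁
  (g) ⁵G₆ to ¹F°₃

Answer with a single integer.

2

(a) forbidden (parity fails)
(b) allowed
(c) forbidden (ΔL, ΔJ fail)
(d) allowed
(e) forbidden (parity, ΔS fail)
(f) forbidden (ΔS fails)
(g) forbidden (ΔS, ΔJ fail)
Total allowed: 2 of 7.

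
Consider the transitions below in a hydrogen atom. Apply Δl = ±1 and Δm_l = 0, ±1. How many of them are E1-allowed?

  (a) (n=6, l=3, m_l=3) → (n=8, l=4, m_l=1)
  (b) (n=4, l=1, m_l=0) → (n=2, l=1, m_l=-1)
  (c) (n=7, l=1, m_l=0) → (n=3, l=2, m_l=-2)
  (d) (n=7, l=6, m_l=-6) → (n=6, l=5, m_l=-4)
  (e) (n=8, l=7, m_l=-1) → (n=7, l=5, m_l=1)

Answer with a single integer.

0

(a) forbidden — Δm_l = -2 (E1 requires Δm_l = 0, ±1)
(b) forbidden — Δl = +0 (E1 requires Δl = ±1)
(c) forbidden — Δm_l = -2 (E1 requires Δm_l = 0, ±1)
(d) forbidden — Δm_l = +2 (E1 requires Δm_l = 0, ±1)
(e) forbidden — Δl = -2 (E1 requires Δl = ±1); Δm_l = +2 (E1 requires Δm_l = 0, ±1)
Total allowed: 0 of 5.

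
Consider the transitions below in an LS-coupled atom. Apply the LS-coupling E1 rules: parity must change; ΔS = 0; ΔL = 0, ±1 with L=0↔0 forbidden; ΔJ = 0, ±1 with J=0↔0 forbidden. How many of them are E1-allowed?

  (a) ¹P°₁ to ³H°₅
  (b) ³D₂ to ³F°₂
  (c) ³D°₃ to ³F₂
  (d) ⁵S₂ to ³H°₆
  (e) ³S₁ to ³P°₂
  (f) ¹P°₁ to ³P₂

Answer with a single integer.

3

(a) forbidden (parity, ΔS, ΔL, ΔJ fail)
(b) allowed
(c) allowed
(d) forbidden (ΔS, ΔL, ΔJ fail)
(e) allowed
(f) forbidden (ΔS fails)
Total allowed: 3 of 6.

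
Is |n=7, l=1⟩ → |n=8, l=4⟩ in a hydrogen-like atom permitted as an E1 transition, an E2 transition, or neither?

neither

Δl = 4 − 1 = +3; l_i + l_f = 5.
E1 (Δl = ±1): not satisfied.
E2 (Δl = 0,±2, l_i+l_f ≥ 2): not satisfied.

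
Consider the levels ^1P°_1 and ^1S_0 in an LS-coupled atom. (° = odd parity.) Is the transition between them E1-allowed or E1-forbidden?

Initial level: S=0, L=1, J=1, parity odd. Final level: S=0, L=0, J=0, parity even.
Parity must change: odd → even — ok.
ΔS = 0: S: 0 → 0 — ok.
ΔL = 0, ±1 (not L=0↔0): L: 1 → 0, ΔL = -1 — ok.
ΔJ = 0, ±1 (not J=0↔0): J: 1 → 0, ΔJ = -1 — ok.
All four E1 rules are satisfied.

allowed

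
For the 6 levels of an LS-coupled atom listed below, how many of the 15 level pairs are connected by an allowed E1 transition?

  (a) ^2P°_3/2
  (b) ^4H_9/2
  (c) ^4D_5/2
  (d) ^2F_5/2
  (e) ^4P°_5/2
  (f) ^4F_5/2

(a)–(b): forbidden (ΔS, ΔL, ΔJ).
(a)–(c): forbidden (ΔS).
(a)–(d): forbidden (ΔL).
(a)–(e): forbidden (parity, ΔS).
(a)–(f): forbidden (ΔS, ΔL).
(b)–(c): forbidden (parity, ΔL, ΔJ).
(b)–(d): forbidden (parity, ΔS, ΔL, ΔJ).
(b)–(e): forbidden (ΔL, ΔJ).
(b)–(f): forbidden (parity, ΔL, ΔJ).
(c)–(d): forbidden (parity, ΔS).
(c)–(e): allowed.
(c)–(f): forbidden (parity).
(d)–(e): forbidden (ΔS, ΔL).
(d)–(f): forbidden (parity, ΔS).
(e)–(f): forbidden (ΔL).
Allowed pairs: 1 of 15.

1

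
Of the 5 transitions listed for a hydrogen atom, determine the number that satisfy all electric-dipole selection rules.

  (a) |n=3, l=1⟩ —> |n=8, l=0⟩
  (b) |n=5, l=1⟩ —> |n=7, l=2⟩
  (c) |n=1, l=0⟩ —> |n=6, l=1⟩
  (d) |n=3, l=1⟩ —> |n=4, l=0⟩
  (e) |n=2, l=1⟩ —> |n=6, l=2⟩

5

(a) allowed
(b) allowed
(c) allowed
(d) allowed
(e) allowed
Total allowed: 5 of 5.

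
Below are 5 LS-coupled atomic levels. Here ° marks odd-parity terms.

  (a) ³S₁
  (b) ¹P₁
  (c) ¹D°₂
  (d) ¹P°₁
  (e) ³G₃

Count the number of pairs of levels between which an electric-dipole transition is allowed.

2

(a)–(b): forbidden (parity, ΔS).
(a)–(c): forbidden (ΔS, ΔL).
(a)–(d): forbidden (ΔS).
(a)–(e): forbidden (parity, ΔL, ΔJ).
(b)–(c): allowed.
(b)–(d): allowed.
(b)–(e): forbidden (parity, ΔS, ΔL, ΔJ).
(c)–(d): forbidden (parity).
(c)–(e): forbidden (ΔS, ΔL).
(d)–(e): forbidden (ΔS, ΔL, ΔJ).
Allowed pairs: 2 of 10.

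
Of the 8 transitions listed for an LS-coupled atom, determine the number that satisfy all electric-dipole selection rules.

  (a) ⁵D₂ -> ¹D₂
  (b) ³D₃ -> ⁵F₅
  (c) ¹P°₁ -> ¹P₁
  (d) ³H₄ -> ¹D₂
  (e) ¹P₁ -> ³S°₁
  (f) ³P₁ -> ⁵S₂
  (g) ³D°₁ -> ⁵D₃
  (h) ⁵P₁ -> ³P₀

1

(a) forbidden (parity, ΔS fail)
(b) forbidden (parity, ΔS, ΔJ fail)
(c) allowed
(d) forbidden (parity, ΔS, ΔL, ΔJ fail)
(e) forbidden (ΔS fails)
(f) forbidden (parity, ΔS fail)
(g) forbidden (ΔS, ΔJ fail)
(h) forbidden (parity, ΔS fail)
Total allowed: 1 of 8.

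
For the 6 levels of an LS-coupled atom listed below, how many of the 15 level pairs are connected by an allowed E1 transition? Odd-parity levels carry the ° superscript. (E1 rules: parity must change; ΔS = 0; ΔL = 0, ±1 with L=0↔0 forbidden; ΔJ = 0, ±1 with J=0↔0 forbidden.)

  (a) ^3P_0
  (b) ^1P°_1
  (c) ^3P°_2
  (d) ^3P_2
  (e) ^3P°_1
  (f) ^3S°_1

(a)–(b): forbidden (ΔS).
(a)–(c): forbidden (ΔJ).
(a)–(d): forbidden (parity, ΔJ).
(a)–(e): allowed.
(a)–(f): allowed.
(b)–(c): forbidden (parity, ΔS).
(b)–(d): forbidden (ΔS).
(b)–(e): forbidden (parity, ΔS).
(b)–(f): forbidden (parity, ΔS).
(c)–(d): allowed.
(c)–(e): forbidden (parity).
(c)–(f): forbidden (parity).
(d)–(e): allowed.
(d)–(f): allowed.
(e)–(f): forbidden (parity).
Allowed pairs: 5 of 15.

5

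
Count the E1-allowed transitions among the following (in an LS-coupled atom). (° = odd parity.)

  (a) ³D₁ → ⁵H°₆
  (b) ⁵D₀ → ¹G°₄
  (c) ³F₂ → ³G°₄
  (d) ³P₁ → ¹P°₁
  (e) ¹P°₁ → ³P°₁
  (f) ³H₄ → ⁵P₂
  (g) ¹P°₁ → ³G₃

0

(a) forbidden (ΔS, ΔL, ΔJ fail)
(b) forbidden (ΔS, ΔL, ΔJ fail)
(c) forbidden (ΔJ fails)
(d) forbidden (ΔS fails)
(e) forbidden (parity, ΔS fail)
(f) forbidden (parity, ΔS, ΔL, ΔJ fail)
(g) forbidden (ΔS, ΔL, ΔJ fail)
Total allowed: 0 of 7.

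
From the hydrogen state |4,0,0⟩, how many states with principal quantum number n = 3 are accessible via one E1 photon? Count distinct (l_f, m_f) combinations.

3

E1 requires Δl = ±1, so l_f ∈ {-1, 1}; with 0 ≤ l_f ≤ n_f−1 = 2, the allowed l_f values are {1}.
For l_f = 1: m_f ∈ {m_i−1, m_i, m_i+1} ∩ [−1, 1] = {-1, 0, 1} → 3 states.
Total: 3.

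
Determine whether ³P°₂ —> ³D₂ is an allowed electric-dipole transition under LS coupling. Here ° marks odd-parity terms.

allowed

Reading off the term symbols: S 1→1, L 1→2, J 2→2, parity odd→even.
Parity must change: odd → even — satisfied.
ΔS = 0: S: 1 → 1 — satisfied.
ΔL = 0, ±1 (not L=0↔0): L: 1 → 2, ΔL = +1 — satisfied.
ΔJ = 0, ±1 (not J=0↔0): J: 2 → 2, ΔJ = +0 — satisfied.
All four E1 rules are satisfied.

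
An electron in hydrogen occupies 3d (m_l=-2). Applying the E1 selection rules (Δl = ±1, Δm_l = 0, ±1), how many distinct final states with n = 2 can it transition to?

1

E1 requires Δl = ±1, so l_f ∈ {1, 3}; with 0 ≤ l_f ≤ n_f−1 = 1, the allowed l_f values are {1}.
For l_f = 1: m_f ∈ {m_i−1, m_i, m_i+1} ∩ [−1, 1] = {-1} → 1 state.
Total: 1.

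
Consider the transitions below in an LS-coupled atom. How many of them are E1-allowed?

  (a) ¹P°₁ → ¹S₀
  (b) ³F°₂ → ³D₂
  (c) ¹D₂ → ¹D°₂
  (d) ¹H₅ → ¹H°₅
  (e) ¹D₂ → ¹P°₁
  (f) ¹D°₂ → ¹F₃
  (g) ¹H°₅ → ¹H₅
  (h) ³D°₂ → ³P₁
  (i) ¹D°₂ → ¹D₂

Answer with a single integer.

(a) allowed
(b) allowed
(c) allowed
(d) allowed
(e) allowed
(f) allowed
(g) allowed
(h) allowed
(i) allowed
Total allowed: 9 of 9.

9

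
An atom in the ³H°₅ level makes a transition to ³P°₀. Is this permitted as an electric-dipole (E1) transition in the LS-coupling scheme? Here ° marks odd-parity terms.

forbidden

Parity must change: odd → odd — ✗.
ΔS = 0: S: 1 → 1 — ✓.
ΔL = 0, ±1 (not L=0↔0): L: 5 → 1, ΔL = -4 — ✗.
ΔJ = 0, ±1 (not J=0↔0): J: 5 → 0, ΔJ = -5 — ✗.
Rule(s) violated: parity, ΔL, ΔJ.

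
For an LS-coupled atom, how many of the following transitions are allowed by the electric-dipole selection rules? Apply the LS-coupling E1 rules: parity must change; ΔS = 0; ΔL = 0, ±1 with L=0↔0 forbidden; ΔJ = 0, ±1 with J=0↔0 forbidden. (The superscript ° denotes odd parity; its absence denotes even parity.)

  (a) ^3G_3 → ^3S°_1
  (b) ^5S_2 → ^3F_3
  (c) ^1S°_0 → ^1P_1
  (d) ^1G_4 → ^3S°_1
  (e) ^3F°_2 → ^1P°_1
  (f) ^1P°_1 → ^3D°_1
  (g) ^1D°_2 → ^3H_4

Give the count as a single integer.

(a) forbidden (ΔL, ΔJ fail)
(b) forbidden (parity, ΔS, ΔL fail)
(c) allowed
(d) forbidden (ΔS, ΔL, ΔJ fail)
(e) forbidden (parity, ΔS, ΔL fail)
(f) forbidden (parity, ΔS fail)
(g) forbidden (ΔS, ΔL, ΔJ fail)
Total allowed: 1 of 7.

1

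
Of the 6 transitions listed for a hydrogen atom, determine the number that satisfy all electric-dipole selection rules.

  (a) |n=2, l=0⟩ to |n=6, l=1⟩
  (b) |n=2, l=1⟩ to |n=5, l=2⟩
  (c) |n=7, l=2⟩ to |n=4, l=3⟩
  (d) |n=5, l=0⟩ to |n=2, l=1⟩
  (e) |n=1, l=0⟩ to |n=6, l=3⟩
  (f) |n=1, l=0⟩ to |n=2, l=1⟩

5

(a) allowed
(b) allowed
(c) allowed
(d) allowed
(e) forbidden — Δl = +3 (E1 requires Δl = ±1)
(f) allowed
Total allowed: 5 of 6.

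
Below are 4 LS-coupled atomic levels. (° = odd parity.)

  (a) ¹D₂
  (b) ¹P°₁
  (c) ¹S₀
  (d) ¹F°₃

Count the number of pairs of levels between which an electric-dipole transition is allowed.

(a)–(b): allowed.
(a)–(c): forbidden (parity, ΔL, ΔJ).
(a)–(d): allowed.
(b)–(c): allowed.
(b)–(d): forbidden (parity, ΔL, ΔJ).
(c)–(d): forbidden (ΔL, ΔJ).
Allowed pairs: 3 of 6.

3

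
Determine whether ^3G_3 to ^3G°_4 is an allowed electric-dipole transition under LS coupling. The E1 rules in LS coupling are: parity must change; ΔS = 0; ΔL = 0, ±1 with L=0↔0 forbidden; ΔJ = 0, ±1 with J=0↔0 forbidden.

Initial level: S=1, L=4, J=3, parity even. Final level: S=1, L=4, J=4, parity odd.
Parity must change: even → odd — passes.
ΔS = 0: S: 1 → 1 — passes.
ΔL = 0, ±1 (not L=0↔0): L: 4 → 4, ΔL = +0 — passes.
ΔJ = 0, ±1 (not J=0↔0): J: 3 → 4, ΔJ = +1 — passes.
All four E1 rules are satisfied.

allowed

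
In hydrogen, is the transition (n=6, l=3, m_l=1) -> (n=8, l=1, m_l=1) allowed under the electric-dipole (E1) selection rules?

Initial l = 3, final l = 1, so Δl = -2. E1 requires Δl = ±1: fails.
m_l: 1 → 1 (Δm_l = +0). |Δm_l| ≤ 1 ok.
The transition is electric-dipole forbidden.

forbidden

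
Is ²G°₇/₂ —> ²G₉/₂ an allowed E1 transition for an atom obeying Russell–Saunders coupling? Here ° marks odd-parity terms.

Reading off the term symbols: S 1/2→1/2, L 4→4, J 7/2→9/2, parity odd→even.
Parity must change: odd → even — ✓.
ΔS = 0: S: 1/2 → 1/2 — ✓.
ΔL = 0, ±1 (not L=0↔0): L: 4 → 4, ΔL = +0 — ✓.
ΔJ = 0, ±1 (not J=0↔0): J: 7/2 → 9/2, ΔJ = +1 — ✓.
All four E1 rules are satisfied.

allowed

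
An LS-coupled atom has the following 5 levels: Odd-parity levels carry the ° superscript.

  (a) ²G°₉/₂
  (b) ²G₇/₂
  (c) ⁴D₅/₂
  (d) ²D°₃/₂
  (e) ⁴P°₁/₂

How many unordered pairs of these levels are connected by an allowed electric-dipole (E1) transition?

1

(a)–(b): allowed.
(a)–(c): forbidden (ΔS, ΔL, ΔJ).
(a)–(d): forbidden (parity, ΔL, ΔJ).
(a)–(e): forbidden (parity, ΔS, ΔL, ΔJ).
(b)–(c): forbidden (parity, ΔS, ΔL).
(b)–(d): forbidden (ΔL, ΔJ).
(b)–(e): forbidden (ΔS, ΔL, ΔJ).
(c)–(d): forbidden (ΔS).
(c)–(e): forbidden (ΔJ).
(d)–(e): forbidden (parity, ΔS).
Allowed pairs: 1 of 10.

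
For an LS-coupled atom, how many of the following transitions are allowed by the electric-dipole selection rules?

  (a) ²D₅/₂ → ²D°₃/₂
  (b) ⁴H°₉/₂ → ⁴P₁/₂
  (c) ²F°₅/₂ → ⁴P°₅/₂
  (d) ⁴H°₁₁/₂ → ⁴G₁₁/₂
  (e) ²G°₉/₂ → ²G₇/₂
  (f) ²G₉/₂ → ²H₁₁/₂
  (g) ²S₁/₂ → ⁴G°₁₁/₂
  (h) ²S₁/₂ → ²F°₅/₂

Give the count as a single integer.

3

(a) allowed
(b) forbidden (ΔL, ΔJ fail)
(c) forbidden (parity, ΔS, ΔL fail)
(d) allowed
(e) allowed
(f) forbidden (parity fails)
(g) forbidden (ΔS, ΔL, ΔJ fail)
(h) forbidden (ΔL, ΔJ fail)
Total allowed: 3 of 8.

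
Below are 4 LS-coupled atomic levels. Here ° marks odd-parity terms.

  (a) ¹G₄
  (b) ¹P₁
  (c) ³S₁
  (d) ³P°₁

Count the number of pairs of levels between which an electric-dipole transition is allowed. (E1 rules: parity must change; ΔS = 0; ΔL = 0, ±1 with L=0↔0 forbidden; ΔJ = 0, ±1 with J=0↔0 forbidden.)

1

(a)–(b): forbidden (parity, ΔL, ΔJ).
(a)–(c): forbidden (parity, ΔS, ΔL, ΔJ).
(a)–(d): forbidden (ΔS, ΔL, ΔJ).
(b)–(c): forbidden (parity, ΔS).
(b)–(d): forbidden (ΔS).
(c)–(d): allowed.
Allowed pairs: 1 of 6.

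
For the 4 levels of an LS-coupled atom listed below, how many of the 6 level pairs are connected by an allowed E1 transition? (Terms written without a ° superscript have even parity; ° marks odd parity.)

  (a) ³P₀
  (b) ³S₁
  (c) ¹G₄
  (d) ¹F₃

0

(a)–(b): forbidden (parity).
(a)–(c): forbidden (parity, ΔS, ΔL, ΔJ).
(a)–(d): forbidden (parity, ΔS, ΔL, ΔJ).
(b)–(c): forbidden (parity, ΔS, ΔL, ΔJ).
(b)–(d): forbidden (parity, ΔS, ΔL, ΔJ).
(c)–(d): forbidden (parity).
Allowed pairs: 0 of 6.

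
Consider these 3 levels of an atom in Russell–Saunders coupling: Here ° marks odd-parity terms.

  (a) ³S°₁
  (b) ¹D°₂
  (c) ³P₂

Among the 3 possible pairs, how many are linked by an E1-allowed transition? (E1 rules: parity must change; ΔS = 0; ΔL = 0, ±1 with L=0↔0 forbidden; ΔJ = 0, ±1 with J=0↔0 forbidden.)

(a)–(b): forbidden (parity, ΔS, ΔL).
(a)–(c): allowed.
(b)–(c): forbidden (ΔS).
Allowed pairs: 1 of 3.

1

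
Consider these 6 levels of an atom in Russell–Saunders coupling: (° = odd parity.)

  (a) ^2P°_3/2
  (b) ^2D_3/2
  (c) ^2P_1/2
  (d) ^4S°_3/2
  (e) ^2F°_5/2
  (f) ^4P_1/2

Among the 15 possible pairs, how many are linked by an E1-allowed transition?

4

(a)–(b): allowed.
(a)–(c): allowed.
(a)–(d): forbidden (parity, ΔS).
(a)–(e): forbidden (parity, ΔL).
(a)–(f): forbidden (ΔS).
(b)–(c): forbidden (parity).
(b)–(d): forbidden (ΔS, ΔL).
(b)–(e): allowed.
(b)–(f): forbidden (parity, ΔS).
(c)–(d): forbidden (ΔS).
(c)–(e): forbidden (ΔL, ΔJ).
(c)–(f): forbidden (parity, ΔS).
(d)–(e): forbidden (parity, ΔS, ΔL).
(d)–(f): allowed.
(e)–(f): forbidden (ΔS, ΔL, ΔJ).
Allowed pairs: 4 of 15.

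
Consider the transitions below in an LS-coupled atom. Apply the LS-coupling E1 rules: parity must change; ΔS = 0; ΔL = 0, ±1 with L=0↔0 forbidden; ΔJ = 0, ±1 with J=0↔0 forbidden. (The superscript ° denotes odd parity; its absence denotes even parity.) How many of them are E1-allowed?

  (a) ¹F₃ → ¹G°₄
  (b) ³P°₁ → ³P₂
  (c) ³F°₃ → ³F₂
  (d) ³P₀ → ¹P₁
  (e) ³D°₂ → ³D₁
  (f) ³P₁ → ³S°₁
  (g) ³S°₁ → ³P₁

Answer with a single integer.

(a) allowed
(b) allowed
(c) allowed
(d) forbidden (parity, ΔS fail)
(e) allowed
(f) allowed
(g) allowed
Total allowed: 6 of 7.

6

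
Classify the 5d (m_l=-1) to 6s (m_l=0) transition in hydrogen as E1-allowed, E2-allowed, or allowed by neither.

Δl = 0 − 2 = -2; l_i + l_f = 2.
Δm_l = +1.
E1 (Δl = ±1, |Δm_l| ≤ 1): not satisfied.
E2 (Δl = 0,±2, l_i+l_f ≥ 2, |Δm_l| ≤ 2): satisfied.

E2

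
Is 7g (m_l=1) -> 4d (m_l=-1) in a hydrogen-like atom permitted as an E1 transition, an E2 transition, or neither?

E2

Δl = 2 − 4 = -2; l_i + l_f = 6.
Δm_l = -2.
E1 (Δl = ±1, |Δm_l| ≤ 1): not satisfied.
E2 (Δl = 0,±2, l_i+l_f ≥ 2, |Δm_l| ≤ 2): satisfied.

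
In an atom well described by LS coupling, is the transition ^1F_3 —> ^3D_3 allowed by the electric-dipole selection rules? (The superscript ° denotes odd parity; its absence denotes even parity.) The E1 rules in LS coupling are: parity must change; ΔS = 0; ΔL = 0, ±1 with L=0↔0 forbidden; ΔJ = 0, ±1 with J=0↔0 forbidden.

forbidden

Parity must change: even → even — violated.
ΔS = 0: S: 0 → 1 — violated.
ΔL = 0, ±1 (not L=0↔0): L: 3 → 2, ΔL = -1 — satisfied.
ΔJ = 0, ±1 (not J=0↔0): J: 3 → 3, ΔJ = +0 — satisfied.
Rule(s) violated: parity, ΔS.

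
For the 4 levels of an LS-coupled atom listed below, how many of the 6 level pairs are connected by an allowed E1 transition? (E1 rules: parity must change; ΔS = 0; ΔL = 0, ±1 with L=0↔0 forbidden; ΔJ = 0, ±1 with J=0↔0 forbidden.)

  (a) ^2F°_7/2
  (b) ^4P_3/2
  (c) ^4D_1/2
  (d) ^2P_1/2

(a)–(b): forbidden (ΔS, ΔL, ΔJ).
(a)–(c): forbidden (ΔS, ΔJ).
(a)–(d): forbidden (ΔL, ΔJ).
(b)–(c): forbidden (parity).
(b)–(d): forbidden (parity, ΔS).
(c)–(d): forbidden (parity, ΔS).
Allowed pairs: 0 of 6.

0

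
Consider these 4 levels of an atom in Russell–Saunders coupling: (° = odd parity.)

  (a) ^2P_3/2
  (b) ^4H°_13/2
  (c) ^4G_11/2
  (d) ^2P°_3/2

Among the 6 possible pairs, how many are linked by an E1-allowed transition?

(a)–(b): forbidden (ΔS, ΔL, ΔJ).
(a)–(c): forbidden (parity, ΔS, ΔL, ΔJ).
(a)–(d): allowed.
(b)–(c): allowed.
(b)–(d): forbidden (parity, ΔS, ΔL, ΔJ).
(c)–(d): forbidden (ΔS, ΔL, ΔJ).
Allowed pairs: 2 of 6.

2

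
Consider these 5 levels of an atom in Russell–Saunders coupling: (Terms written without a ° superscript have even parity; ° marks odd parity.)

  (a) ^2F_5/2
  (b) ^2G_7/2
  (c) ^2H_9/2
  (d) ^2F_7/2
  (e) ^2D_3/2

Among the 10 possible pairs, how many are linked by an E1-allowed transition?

(a)–(b): forbidden (parity).
(a)–(c): forbidden (parity, ΔL, ΔJ).
(a)–(d): forbidden (parity).
(a)–(e): forbidden (parity).
(b)–(c): forbidden (parity).
(b)–(d): forbidden (parity).
(b)–(e): forbidden (parity, ΔL, ΔJ).
(c)–(d): forbidden (parity, ΔL).
(c)–(e): forbidden (parity, ΔL, ΔJ).
(d)–(e): forbidden (parity, ΔJ).
Allowed pairs: 0 of 10.

0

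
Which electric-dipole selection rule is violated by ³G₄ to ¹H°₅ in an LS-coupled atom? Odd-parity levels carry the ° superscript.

Parity must change: even → odd — ok.
ΔS = 0: S: 1 → 0 — fails.
ΔL = 0, ±1 (not L=0↔0): L: 4 → 5, ΔL = +1 — ok.
ΔJ = 0, ±1 (not J=0↔0): J: 4 → 5, ΔJ = +1 — ok.

the ΔS = 0 rule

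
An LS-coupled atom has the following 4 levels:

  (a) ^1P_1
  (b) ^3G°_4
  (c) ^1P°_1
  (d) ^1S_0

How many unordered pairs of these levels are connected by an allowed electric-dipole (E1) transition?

2

(a)–(b): forbidden (ΔS, ΔL, ΔJ).
(a)–(c): allowed.
(a)–(d): forbidden (parity).
(b)–(c): forbidden (parity, ΔS, ΔL, ΔJ).
(b)–(d): forbidden (ΔS, ΔL, ΔJ).
(c)–(d): allowed.
Allowed pairs: 2 of 6.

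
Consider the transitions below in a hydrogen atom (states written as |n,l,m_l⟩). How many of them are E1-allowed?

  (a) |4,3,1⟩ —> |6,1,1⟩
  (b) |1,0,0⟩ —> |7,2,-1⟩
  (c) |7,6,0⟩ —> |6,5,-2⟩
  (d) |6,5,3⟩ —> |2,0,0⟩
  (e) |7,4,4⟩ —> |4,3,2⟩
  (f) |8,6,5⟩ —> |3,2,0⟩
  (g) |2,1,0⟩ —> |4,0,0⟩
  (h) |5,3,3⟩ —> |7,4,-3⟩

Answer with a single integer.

1

(a) forbidden — Δl = -2 (E1 requires Δl = ±1)
(b) forbidden — Δl = +2 (E1 requires Δl = ±1)
(c) forbidden — Δm_l = -2 (E1 requires Δm_l = 0, ±1)
(d) forbidden — Δl = -5 (E1 requires Δl = ±1); Δm_l = -3 (E1 requires Δm_l = 0, ±1)
(e) forbidden — Δm_l = -2 (E1 requires Δm_l = 0, ±1)
(f) forbidden — Δl = -4 (E1 requires Δl = ±1); Δm_l = -5 (E1 requires Δm_l = 0, ±1)
(g) allowed
(h) forbidden — Δm_l = -6 (E1 requires Δm_l = 0, ±1)
Total allowed: 1 of 8.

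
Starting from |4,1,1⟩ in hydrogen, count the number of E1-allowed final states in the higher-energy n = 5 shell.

4

E1 requires Δl = ±1, so l_f ∈ {0, 2}; with 0 ≤ l_f ≤ n_f−1 = 4, the allowed l_f values are {0, 2}.
For l_f = 0: m_f ∈ {m_i−1, m_i, m_i+1} ∩ [−0, 0] = {0} → 1 state.
For l_f = 2: m_f ∈ {m_i−1, m_i, m_i+1} ∩ [−2, 2] = {0, 1, 2} → 3 states.
Total: 4.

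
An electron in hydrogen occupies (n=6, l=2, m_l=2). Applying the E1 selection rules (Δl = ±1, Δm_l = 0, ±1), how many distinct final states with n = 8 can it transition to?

4

E1 requires Δl = ±1, so l_f ∈ {1, 3}; with 0 ≤ l_f ≤ n_f−1 = 7, the allowed l_f values are {1, 3}.
For l_f = 1: m_f ∈ {m_i−1, m_i, m_i+1} ∩ [−1, 1] = {1} → 1 state.
For l_f = 3: m_f ∈ {m_i−1, m_i, m_i+1} ∩ [−3, 3] = {1, 2, 3} → 3 states.
Total: 4.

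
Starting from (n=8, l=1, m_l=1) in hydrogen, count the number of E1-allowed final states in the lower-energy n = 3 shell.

4

E1 requires Δl = ±1, so l_f ∈ {0, 2}; with 0 ≤ l_f ≤ n_f−1 = 2, the allowed l_f values are {0, 2}.
For l_f = 0: m_f ∈ {m_i−1, m_i, m_i+1} ∩ [−0, 0] = {0} → 1 state.
For l_f = 2: m_f ∈ {m_i−1, m_i, m_i+1} ∩ [−2, 2] = {0, 1, 2} → 3 states.
Total: 4.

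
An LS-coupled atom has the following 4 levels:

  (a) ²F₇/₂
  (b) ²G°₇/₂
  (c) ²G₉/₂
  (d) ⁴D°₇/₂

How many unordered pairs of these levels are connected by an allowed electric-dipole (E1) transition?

(a)–(b): allowed.
(a)–(c): forbidden (parity).
(a)–(d): forbidden (ΔS).
(b)–(c): allowed.
(b)–(d): forbidden (parity, ΔS, ΔL).
(c)–(d): forbidden (ΔS, ΔL).
Allowed pairs: 2 of 6.

2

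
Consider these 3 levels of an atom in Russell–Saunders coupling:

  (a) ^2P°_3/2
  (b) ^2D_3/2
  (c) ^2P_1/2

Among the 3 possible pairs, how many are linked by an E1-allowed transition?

(a)–(b): allowed.
(a)–(c): allowed.
(b)–(c): forbidden (parity).
Allowed pairs: 2 of 3.

2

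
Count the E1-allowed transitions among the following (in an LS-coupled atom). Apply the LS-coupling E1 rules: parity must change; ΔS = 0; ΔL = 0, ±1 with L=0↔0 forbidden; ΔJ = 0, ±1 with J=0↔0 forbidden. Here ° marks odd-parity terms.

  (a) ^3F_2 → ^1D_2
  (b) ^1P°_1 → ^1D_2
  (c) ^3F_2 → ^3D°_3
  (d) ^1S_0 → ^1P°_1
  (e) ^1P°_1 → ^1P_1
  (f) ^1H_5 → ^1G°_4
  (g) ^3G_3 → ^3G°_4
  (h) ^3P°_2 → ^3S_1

(a) forbidden (parity, ΔS fail)
(b) allowed
(c) allowed
(d) allowed
(e) allowed
(f) allowed
(g) allowed
(h) allowed
Total allowed: 7 of 8.

7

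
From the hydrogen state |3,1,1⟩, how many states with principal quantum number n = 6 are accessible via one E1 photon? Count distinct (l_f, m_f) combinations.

4

E1 requires Δl = ±1, so l_f ∈ {0, 2}; with 0 ≤ l_f ≤ n_f−1 = 5, the allowed l_f values are {0, 2}.
For l_f = 0: m_f ∈ {m_i−1, m_i, m_i+1} ∩ [−0, 0] = {0} → 1 state.
For l_f = 2: m_f ∈ {m_i−1, m_i, m_i+1} ∩ [−2, 2] = {0, 1, 2} → 3 states.
Total: 4.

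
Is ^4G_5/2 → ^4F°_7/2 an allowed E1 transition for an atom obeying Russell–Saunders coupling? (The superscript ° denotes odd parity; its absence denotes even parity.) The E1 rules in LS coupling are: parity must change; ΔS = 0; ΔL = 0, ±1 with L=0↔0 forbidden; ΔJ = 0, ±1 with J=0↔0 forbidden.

allowed

ΔS = 0: S: 3/2 → 3/2 — ok.
ΔJ = 0, ±1 (not J=0↔0): J: 5/2 → 7/2, ΔJ = +1 — ok.
ΔL = 0, ±1 (not L=0↔0): L: 4 → 3, ΔL = -1 — ok.
Parity must change: even → odd — ok.
All four E1 rules are satisfied.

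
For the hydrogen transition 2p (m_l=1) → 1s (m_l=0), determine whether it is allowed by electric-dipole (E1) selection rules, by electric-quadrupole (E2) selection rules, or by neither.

Δl = 0 − 1 = -1; l_i + l_f = 1.
Δm_l = -1.
E1 (Δl = ±1, |Δm_l| ≤ 1): satisfied.
E2 (Δl = 0,±2, l_i+l_f ≥ 2, |Δm_l| ≤ 2): not satisfied.

E1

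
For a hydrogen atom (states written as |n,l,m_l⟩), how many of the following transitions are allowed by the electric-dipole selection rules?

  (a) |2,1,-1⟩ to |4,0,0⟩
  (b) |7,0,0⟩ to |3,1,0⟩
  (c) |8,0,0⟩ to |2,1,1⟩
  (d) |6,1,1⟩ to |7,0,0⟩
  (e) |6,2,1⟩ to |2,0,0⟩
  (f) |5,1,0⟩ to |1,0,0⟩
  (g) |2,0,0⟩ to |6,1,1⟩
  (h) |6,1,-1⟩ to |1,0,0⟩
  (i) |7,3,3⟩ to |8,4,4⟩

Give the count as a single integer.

8

(a) allowed
(b) allowed
(c) allowed
(d) allowed
(e) forbidden — Δl = -2 (E1 requires Δl = ±1)
(f) allowed
(g) allowed
(h) allowed
(i) allowed
Total allowed: 8 of 9.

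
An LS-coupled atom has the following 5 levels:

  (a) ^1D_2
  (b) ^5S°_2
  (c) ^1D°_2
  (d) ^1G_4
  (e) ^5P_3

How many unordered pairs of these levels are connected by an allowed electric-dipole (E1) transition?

2

(a)–(b): forbidden (ΔS, ΔL).
(a)–(c): allowed.
(a)–(d): forbidden (parity, ΔL, ΔJ).
(a)–(e): forbidden (parity, ΔS).
(b)–(c): forbidden (parity, ΔS, ΔL).
(b)–(d): forbidden (ΔS, ΔL, ΔJ).
(b)–(e): allowed.
(c)–(d): forbidden (ΔL, ΔJ).
(c)–(e): forbidden (ΔS).
(d)–(e): forbidden (parity, ΔS, ΔL).
Allowed pairs: 2 of 10.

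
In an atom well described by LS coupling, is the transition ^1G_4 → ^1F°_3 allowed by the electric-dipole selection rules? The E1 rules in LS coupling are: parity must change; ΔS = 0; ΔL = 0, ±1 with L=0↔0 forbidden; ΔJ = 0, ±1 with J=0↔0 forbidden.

Parity must change: even → odd — satisfied.
ΔS = 0: S: 0 → 0 — satisfied.
ΔL = 0, ±1 (not L=0↔0): L: 4 → 3, ΔL = -1 — satisfied.
ΔJ = 0, ±1 (not J=0↔0): J: 4 → 3, ΔJ = -1 — satisfied.
All four E1 rules are satisfied.

allowed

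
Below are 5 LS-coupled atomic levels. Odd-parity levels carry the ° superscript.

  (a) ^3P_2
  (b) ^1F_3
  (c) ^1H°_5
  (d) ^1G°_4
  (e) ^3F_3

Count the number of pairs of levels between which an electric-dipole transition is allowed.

(a)–(b): forbidden (parity, ΔS, ΔL).
(a)–(c): forbidden (ΔS, ΔL, ΔJ).
(a)–(d): forbidden (ΔS, ΔL, ΔJ).
(a)–(e): forbidden (parity, ΔL).
(b)–(c): forbidden (ΔL, ΔJ).
(b)–(d): allowed.
(b)–(e): forbidden (parity, ΔS).
(c)–(d): forbidden (parity).
(c)–(e): forbidden (ΔS, ΔL, ΔJ).
(d)–(e): forbidden (ΔS).
Allowed pairs: 1 of 10.

1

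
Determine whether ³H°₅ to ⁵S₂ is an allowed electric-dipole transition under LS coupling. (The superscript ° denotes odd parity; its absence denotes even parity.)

forbidden

Reading off the term symbols: S 1→2, L 5→0, J 5→2, parity odd→even.
Parity must change: odd → even — satisfied.
ΔL = 0, ±1 (not L=0↔0): L: 5 → 0, ΔL = -5 — violated.
ΔS = 0: S: 1 → 2 — violated.
ΔJ = 0, ±1 (not J=0↔0): J: 5 → 2, ΔJ = -3 — violated.
Rule(s) violated: ΔS, ΔL, ΔJ.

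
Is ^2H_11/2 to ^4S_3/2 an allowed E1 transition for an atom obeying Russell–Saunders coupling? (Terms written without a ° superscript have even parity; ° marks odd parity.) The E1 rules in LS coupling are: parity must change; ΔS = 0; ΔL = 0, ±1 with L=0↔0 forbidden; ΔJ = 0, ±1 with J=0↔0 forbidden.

Initial level: S=1/2, L=5, J=11/2, parity even. Final level: S=3/2, L=0, J=3/2, parity even.
Parity must change: even → even — fails.
ΔS = 0: S: 1/2 → 3/2 — fails.
ΔL = 0, ±1 (not L=0↔0): L: 5 → 0, ΔL = -5 — fails.
ΔJ = 0, ±1 (not J=0↔0): J: 11/2 → 3/2, ΔJ = -4 — fails.
Rule(s) violated: parity, ΔS, ΔL, ΔJ.

forbidden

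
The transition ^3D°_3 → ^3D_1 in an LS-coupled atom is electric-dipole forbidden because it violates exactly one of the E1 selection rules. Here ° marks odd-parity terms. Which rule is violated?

the ΔJ = 0, ±1 rule

ΔS = 0: S: 1 → 1 — passes.
ΔJ = 0, ±1 (not J=0↔0): J: 3 → 1, ΔJ = -2 — fails.
Parity must change: odd → even — passes.
ΔL = 0, ±1 (not L=0↔0): L: 2 → 2, ΔL = +0 — passes.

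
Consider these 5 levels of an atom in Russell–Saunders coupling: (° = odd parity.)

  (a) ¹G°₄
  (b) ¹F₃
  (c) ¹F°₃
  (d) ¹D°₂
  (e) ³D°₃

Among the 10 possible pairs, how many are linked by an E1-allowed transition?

3

(a)–(b): allowed.
(a)–(c): forbidden (parity).
(a)–(d): forbidden (parity, ΔL, ΔJ).
(a)–(e): forbidden (parity, ΔS, ΔL).
(b)–(c): allowed.
(b)–(d): allowed.
(b)–(e): forbidden (ΔS).
(c)–(d): forbidden (parity).
(c)–(e): forbidden (parity, ΔS).
(d)–(e): forbidden (parity, ΔS).
Allowed pairs: 3 of 10.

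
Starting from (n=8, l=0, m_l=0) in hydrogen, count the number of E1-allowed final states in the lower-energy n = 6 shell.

3

E1 requires Δl = ±1, so l_f ∈ {-1, 1}; with 0 ≤ l_f ≤ n_f−1 = 5, the allowed l_f values are {1}.
For l_f = 1: m_f ∈ {m_i−1, m_i, m_i+1} ∩ [−1, 1] = {-1, 0, 1} → 3 states.
Total: 3.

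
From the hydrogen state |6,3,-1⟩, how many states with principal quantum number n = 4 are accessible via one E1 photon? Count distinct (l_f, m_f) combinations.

E1 requires Δl = ±1, so l_f ∈ {2, 4}; with 0 ≤ l_f ≤ n_f−1 = 3, the allowed l_f values are {2}.
For l_f = 2: m_f ∈ {m_i−1, m_i, m_i+1} ∩ [−2, 2] = {-2, -1, 0} → 3 states.
Total: 3.

3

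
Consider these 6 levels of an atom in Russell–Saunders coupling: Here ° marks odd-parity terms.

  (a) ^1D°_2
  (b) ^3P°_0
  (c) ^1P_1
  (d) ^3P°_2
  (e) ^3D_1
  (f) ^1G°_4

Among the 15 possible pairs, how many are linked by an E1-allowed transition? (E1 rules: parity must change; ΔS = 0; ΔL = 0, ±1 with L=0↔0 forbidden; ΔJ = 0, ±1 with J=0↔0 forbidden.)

3

(a)–(b): forbidden (parity, ΔS, ΔJ).
(a)–(c): allowed.
(a)–(d): forbidden (parity, ΔS).
(a)–(e): forbidden (ΔS).
(a)–(f): forbidden (parity, ΔL, ΔJ).
(b)–(c): forbidden (ΔS).
(b)–(d): forbidden (parity, ΔJ).
(b)–(e): allowed.
(b)–(f): forbidden (parity, ΔS, ΔL, ΔJ).
(c)–(d): forbidden (ΔS).
(c)–(e): forbidden (parity, ΔS).
(c)–(f): forbidden (ΔL, ΔJ).
(d)–(e): allowed.
(d)–(f): forbidden (parity, ΔS, ΔL, ΔJ).
(e)–(f): forbidden (ΔS, ΔL, ΔJ).
Allowed pairs: 3 of 15.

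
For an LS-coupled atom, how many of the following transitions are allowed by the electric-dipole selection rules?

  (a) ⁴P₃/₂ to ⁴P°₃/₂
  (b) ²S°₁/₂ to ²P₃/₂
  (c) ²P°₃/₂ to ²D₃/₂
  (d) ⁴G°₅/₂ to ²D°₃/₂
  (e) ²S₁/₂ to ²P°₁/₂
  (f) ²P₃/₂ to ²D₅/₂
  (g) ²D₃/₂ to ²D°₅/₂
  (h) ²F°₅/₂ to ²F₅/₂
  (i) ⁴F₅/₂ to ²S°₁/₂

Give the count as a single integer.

6

(a) allowed
(b) allowed
(c) allowed
(d) forbidden (parity, ΔS, ΔL fail)
(e) allowed
(f) forbidden (parity fails)
(g) allowed
(h) allowed
(i) forbidden (ΔS, ΔL, ΔJ fail)
Total allowed: 6 of 9.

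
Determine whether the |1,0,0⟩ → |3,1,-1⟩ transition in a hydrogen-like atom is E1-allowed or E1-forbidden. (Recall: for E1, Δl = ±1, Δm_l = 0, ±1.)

Δl = 1 − 0 = +1; the E1 rule Δl = ±1 is satisfied.
m_l: 0 → -1 (Δm_l = -1). |Δm_l| ≤ 1 satisfied.
All E1 selection rules are satisfied.

allowed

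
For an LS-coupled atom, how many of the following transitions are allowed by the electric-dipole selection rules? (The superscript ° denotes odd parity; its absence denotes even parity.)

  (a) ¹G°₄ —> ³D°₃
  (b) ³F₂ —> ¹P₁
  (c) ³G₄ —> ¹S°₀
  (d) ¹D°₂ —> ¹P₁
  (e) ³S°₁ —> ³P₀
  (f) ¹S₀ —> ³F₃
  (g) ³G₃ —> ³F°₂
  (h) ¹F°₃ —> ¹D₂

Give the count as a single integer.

4

(a) forbidden (parity, ΔS, ΔL fail)
(b) forbidden (parity, ΔS, ΔL fail)
(c) forbidden (ΔS, ΔL, ΔJ fail)
(d) allowed
(e) allowed
(f) forbidden (parity, ΔS, ΔL, ΔJ fail)
(g) allowed
(h) allowed
Total allowed: 4 of 8.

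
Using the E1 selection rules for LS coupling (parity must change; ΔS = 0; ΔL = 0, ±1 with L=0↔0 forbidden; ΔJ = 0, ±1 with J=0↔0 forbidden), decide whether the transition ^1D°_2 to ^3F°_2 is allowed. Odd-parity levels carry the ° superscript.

forbidden

Initial level: S=0, L=2, J=2, parity odd. Final level: S=1, L=3, J=2, parity odd.
Parity must change: odd → odd — violated.
ΔS = 0: S: 0 → 1 — violated.
ΔL = 0, ±1 (not L=0↔0): L: 2 → 3, ΔL = +1 — satisfied.
ΔJ = 0, ±1 (not J=0↔0): J: 2 → 2, ΔJ = +0 — satisfied.
Rule(s) violated: parity, ΔS.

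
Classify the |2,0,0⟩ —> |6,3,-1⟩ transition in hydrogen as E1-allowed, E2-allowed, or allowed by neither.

Δl = 3 − 0 = +3; l_i + l_f = 3.
Δm_l = -1.
E1 (Δl = ±1, |Δm_l| ≤ 1): not satisfied.
E2 (Δl = 0,±2, l_i+l_f ≥ 2, |Δm_l| ≤ 2): not satisfied.

neither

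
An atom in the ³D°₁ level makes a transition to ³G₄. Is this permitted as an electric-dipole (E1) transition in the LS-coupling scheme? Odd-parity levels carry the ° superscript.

Parity must change: odd → even — ✓.
ΔS = 0: S: 1 → 1 — ✓.
ΔL = 0, ±1 (not L=0↔0): L: 2 → 4, ΔL = +2 — ✗.
ΔJ = 0, ±1 (not J=0↔0): J: 1 → 4, ΔJ = +3 — ✗.
Rule(s) violated: ΔL, ΔJ.

forbidden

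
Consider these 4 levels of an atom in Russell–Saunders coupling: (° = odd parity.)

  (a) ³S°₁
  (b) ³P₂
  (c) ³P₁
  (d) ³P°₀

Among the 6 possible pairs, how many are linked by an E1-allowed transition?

(a)–(b): allowed.
(a)–(c): allowed.
(a)–(d): forbidden (parity).
(b)–(c): forbidden (parity).
(b)–(d): forbidden (ΔJ).
(c)–(d): allowed.
Allowed pairs: 3 of 6.

3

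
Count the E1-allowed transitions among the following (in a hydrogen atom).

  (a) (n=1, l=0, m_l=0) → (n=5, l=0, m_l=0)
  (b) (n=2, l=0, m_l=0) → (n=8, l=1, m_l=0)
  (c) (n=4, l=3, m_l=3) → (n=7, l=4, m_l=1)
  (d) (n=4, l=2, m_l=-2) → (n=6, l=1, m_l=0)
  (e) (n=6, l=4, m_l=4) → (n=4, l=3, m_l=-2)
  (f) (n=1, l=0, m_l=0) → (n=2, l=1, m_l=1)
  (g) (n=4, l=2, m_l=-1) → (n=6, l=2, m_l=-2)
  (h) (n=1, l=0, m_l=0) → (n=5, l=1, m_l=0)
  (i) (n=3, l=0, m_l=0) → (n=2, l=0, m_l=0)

(a) forbidden — Δl = +0 (E1 requires Δl = ±1)
(b) allowed
(c) forbidden — Δm_l = -2 (E1 requires Δm_l = 0, ±1)
(d) forbidden — Δm_l = +2 (E1 requires Δm_l = 0, ±1)
(e) forbidden — Δm_l = -6 (E1 requires Δm_l = 0, ±1)
(f) allowed
(g) forbidden — Δl = +0 (E1 requires Δl = ±1)
(h) allowed
(i) forbidden — Δl = +0 (E1 requires Δl = ±1)
Total allowed: 3 of 9.

3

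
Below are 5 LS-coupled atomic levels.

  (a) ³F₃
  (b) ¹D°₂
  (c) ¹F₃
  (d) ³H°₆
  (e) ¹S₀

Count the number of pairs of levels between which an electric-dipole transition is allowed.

(a)–(b): forbidden (ΔS).
(a)–(c): forbidden (parity, ΔS).
(a)–(d): forbidden (ΔL, ΔJ).
(a)–(e): forbidden (parity, ΔS, ΔL, ΔJ).
(b)–(c): allowed.
(b)–(d): forbidden (parity, ΔS, ΔL, ΔJ).
(b)–(e): forbidden (ΔL, ΔJ).
(c)–(d): forbidden (ΔS, ΔL, ΔJ).
(c)–(e): forbidden (parity, ΔL, ΔJ).
(d)–(e): forbidden (ΔS, ΔL, ΔJ).
Allowed pairs: 1 of 10.

1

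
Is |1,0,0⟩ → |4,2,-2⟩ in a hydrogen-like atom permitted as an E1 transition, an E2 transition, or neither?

Δl = 2 − 0 = +2; l_i + l_f = 2.
Δm_l = -2.
E1 (Δl = ±1, |Δm_l| ≤ 1): not satisfied.
E2 (Δl = 0,±2, l_i+l_f ≥ 2, |Δm_l| ≤ 2): satisfied.

E2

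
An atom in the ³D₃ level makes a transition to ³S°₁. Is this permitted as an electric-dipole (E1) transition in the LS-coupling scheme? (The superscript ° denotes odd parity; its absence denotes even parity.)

forbidden

Parity must change: even → odd — satisfied.
ΔS = 0: S: 1 → 1 — satisfied.
ΔJ = 0, ±1 (not J=0↔0): J: 3 → 1, ΔJ = -2 — violated.
ΔL = 0, ±1 (not L=0↔0): L: 2 → 0, ΔL = -2 — violated.
Rule(s) violated: ΔL, ΔJ.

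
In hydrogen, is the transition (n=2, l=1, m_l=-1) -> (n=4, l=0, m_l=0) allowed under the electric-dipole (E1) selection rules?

allowed

Initial l = 1, final l = 0, so Δl = -1. E1 requires Δl = ±1: ok.
m_l: -1 → 0 (Δm_l = +1). |Δm_l| ≤ 1 ok.
All E1 selection rules are satisfied.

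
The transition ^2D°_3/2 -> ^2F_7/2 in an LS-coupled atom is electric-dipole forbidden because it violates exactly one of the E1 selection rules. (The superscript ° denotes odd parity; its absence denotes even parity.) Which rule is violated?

Parity must change: odd → even — satisfied.
ΔS = 0: S: 1/2 → 1/2 — satisfied.
ΔL = 0, ±1 (not L=0↔0): L: 2 → 3, ΔL = +1 — satisfied.
ΔJ = 0, ±1 (not J=0↔0): J: 3/2 → 7/2, ΔJ = +2 — violated.

the ΔJ = 0, ±1 rule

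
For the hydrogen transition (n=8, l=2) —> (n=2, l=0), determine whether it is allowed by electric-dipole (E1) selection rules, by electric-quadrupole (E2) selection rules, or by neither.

Δl = 0 − 2 = -2; l_i + l_f = 2.
E1 (Δl = ±1): not satisfied.
E2 (Δl = 0,±2, l_i+l_f ≥ 2): satisfied.

E2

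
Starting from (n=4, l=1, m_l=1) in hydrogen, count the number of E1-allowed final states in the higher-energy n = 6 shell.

E1 requires Δl = ±1, so l_f ∈ {0, 2}; with 0 ≤ l_f ≤ n_f−1 = 5, the allowed l_f values are {0, 2}.
For l_f = 0: m_f ∈ {m_i−1, m_i, m_i+1} ∩ [−0, 0] = {0} → 1 state.
For l_f = 2: m_f ∈ {m_i−1, m_i, m_i+1} ∩ [−2, 2] = {0, 1, 2} → 3 states.
Total: 4.

4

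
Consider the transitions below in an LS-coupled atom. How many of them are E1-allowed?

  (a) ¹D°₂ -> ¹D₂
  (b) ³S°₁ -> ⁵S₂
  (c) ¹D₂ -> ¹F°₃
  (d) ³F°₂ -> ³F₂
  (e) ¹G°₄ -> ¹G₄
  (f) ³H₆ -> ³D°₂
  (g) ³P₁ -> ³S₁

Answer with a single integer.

4

(a) allowed
(b) forbidden (ΔS, ΔL fail)
(c) allowed
(d) allowed
(e) allowed
(f) forbidden (ΔL, ΔJ fail)
(g) forbidden (parity fails)
Total allowed: 4 of 7.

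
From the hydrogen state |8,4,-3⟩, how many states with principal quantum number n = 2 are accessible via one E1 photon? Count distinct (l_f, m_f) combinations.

E1 requires l_f ∈ {3, 5}, but neither lies in [0, 1], so no final state is reachable.
Total: 0.

0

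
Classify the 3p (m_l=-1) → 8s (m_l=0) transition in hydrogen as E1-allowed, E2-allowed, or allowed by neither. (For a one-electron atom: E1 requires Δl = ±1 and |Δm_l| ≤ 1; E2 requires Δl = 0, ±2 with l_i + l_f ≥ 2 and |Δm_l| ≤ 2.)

E1

Δl = 0 − 1 = -1; l_i + l_f = 1.
Δm_l = +1.
E1 (Δl = ±1, |Δm_l| ≤ 1): satisfied.
E2 (Δl = 0,±2, l_i+l_f ≥ 2, |Δm_l| ≤ 2): not satisfied.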